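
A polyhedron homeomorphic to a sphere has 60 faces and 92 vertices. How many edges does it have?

150

Here V − E + F = 2.
E = V + F − (2) = 92 + 60 − (2) = 150.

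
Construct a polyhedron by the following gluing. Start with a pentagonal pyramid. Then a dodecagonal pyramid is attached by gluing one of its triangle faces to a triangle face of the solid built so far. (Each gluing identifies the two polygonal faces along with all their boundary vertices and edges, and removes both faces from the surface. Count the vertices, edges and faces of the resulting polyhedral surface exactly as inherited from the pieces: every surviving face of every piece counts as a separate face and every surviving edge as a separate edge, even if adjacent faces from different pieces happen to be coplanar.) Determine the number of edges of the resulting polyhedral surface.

A pentagonal pyramid: V=6, E=10, F=6.
Attach a dodecagonal pyramid (V=13, E=24, F=13) along a 3-gon: merge 3 vertices and 3 edges, delete both glued faces → V=16, E=31, F=17.
Check: V − E + F = 16 − 31 + 17 = 2.

31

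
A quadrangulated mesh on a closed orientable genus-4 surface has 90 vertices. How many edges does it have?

192

χ = 2 − 2·4 = -6, and every face is a square so 4F = 2E.
V − E + F = -6 with E = 4F/2 gives 90 − (4/2 − 1)·F = -6, so F = 96 and E = 192.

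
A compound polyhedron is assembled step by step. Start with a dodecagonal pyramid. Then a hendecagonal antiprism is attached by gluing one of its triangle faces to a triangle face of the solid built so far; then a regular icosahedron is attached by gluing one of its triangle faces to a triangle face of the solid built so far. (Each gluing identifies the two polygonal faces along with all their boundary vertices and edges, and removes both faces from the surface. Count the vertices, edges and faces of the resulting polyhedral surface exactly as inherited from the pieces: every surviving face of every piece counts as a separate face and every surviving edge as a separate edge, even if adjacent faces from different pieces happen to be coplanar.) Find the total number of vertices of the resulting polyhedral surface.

A dodecagonal pyramid: V=13, E=24, F=13.
Attach a hendecagonal antiprism (V=22, E=44, F=24) along a 3-gon: merge 3 vertices and 3 edges, delete both glued faces → V=32, E=65, F=35.
Attach a regular icosahedron (V=12, E=30, F=20) along a 3-gon: merge 3 vertices and 3 edges, delete both glued faces → V=41, E=92, F=53.
Check: V − E + F = 41 − 92 + 53 = 2.

41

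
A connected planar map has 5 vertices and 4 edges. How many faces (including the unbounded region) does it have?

Euler's formula for a connected plane graph: V − E + F = 2, so F = 2 − 5 + 4 = 1.

1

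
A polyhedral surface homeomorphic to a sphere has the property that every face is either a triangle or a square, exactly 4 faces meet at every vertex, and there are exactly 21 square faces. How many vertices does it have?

27

Let x be the number of triangles; then F = 21 + x.
Edge–face incidences: 2E = 4·21 + 3·x = 84 + 3x.
Every vertex has degree 4, so 4V = 2E.
Euler: V − E + F = 2 ⇒ (2E)/4 − E + (21 + x) = 2.
Multiply by 8: 2·(2E) − 4·(2E) + 8·(21 + x) = 16, i.e. 168 + 8x − 2·(84 + 3x) = 16.
Collecting terms: 2x = 16, so x = 8.
Then 2E = 84 + 3·8 = 108, so E = 54, V = 2E/4 = 27, F = 21 + 8 = 29.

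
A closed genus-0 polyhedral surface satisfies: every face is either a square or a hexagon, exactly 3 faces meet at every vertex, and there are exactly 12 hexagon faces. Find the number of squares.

6

Let x be the number of squares; then F = 12 + x.
Edge–face incidences: 2E = 6·12 + 4·x = 72 + 4x.
Every vertex has degree 3, so 3V = 2E.
Euler: V − E + F = 2 ⇒ (2E)/3 − E + (12 + x) = 2.
Multiply by 6: 2·(2E) − 3·(2E) + 6·(12 + x) = 12, i.e. 72 + 6x − (72 + 4x) = 12.
Collecting terms: 2x = 12, so x = 6.
Then 2E = 72 + 4·6 = 96, so E = 48, V = 2E/3 = 32, F = 12 + 6 = 18.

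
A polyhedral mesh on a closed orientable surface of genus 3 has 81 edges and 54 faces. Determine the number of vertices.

For a closed orientable surface of genus 3, χ = 2 − 2·3 = -4.
V = -4 + E − F = -4 + 81 − 54 = 23.

23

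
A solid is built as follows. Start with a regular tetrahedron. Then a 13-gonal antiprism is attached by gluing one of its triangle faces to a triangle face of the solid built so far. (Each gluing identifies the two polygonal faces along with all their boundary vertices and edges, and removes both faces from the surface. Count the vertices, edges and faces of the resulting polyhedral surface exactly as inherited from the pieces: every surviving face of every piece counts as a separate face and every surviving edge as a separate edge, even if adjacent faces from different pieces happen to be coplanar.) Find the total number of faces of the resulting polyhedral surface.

A regular tetrahedron: V=4, E=6, F=4.
Attach a 13-gonal antiprism (V=26, E=52, F=28) along a 3-gon: merge 3 vertices and 3 edges, delete both glued faces → V=27, E=55, F=30.
Check: V − E + F = 27 − 55 + 30 = 2.

30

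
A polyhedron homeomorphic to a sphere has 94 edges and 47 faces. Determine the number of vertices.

Here V − E + F = 2.
V = 2 + E − F = 2 + 94 − 47 = 49.

49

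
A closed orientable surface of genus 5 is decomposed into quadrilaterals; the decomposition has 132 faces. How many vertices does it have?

124

χ = 2 − 2·5 = -8, and every face is a square so 4F = 2E.
E = 4·132/2 = 264. Then V = -8 + E − F = -8 + 264 − 132 = 124.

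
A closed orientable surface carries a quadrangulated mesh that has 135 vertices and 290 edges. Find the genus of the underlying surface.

Every face is a square and each edge borders two faces, so 4F = 2·290, giving F = 145.
χ = V − E + F = 135 − 290 + 145 = -10.
For a closed orientable surface χ = 2 − 2g, so g = (2 − (-10))/2 = 6.

6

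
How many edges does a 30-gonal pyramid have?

60

A pyramid on an n-gon base has one n-gon and n triangles: V = 30 + 1 = 31, E = 2·30 = 60, F = 30 + 1 = 31.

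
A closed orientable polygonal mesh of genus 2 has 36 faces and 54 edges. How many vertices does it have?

16

For a closed orientable surface of genus 2, χ = 2 − 2·2 = -2.
V = -2 + E − F = -2 + 54 − 36 = 16.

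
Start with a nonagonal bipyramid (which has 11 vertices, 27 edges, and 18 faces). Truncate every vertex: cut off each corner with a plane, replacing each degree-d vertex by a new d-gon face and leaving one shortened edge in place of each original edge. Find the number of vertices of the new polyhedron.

54

Truncation replaces each original edge-end by a new vertex, so V′ = 2E = 54.
Each original edge survives, and each old vertex of degree d contributes d new edges; summing degrees gives Σd = 2E, so E′ = E + 2E = 3E = 81.
Each original face survives and each original vertex becomes one new face: F′ = F + V = 29.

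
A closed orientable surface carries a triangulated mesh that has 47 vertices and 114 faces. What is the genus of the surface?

6

Every face is a triangle, so 2E = 3·114 = 342, giving E = 171.
χ = V − E + F = 47 − 171 + 114 = -10.
For a closed orientable surface χ = 2 − 2g, so g = (2 − (-10))/2 = 6.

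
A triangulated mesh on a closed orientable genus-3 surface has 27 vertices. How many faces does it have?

χ = 2 − 2·3 = -4, and every face is a triangle so 3F = 2E.
V − E + F = -4 with E = 3F/2 gives 27 − (3/2 − 1)·F = -4, so F = 62 and E = 93.

62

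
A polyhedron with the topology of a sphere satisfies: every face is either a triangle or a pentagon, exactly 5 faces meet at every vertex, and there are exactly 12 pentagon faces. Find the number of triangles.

Let x be the number of triangles; then F = 12 + x.
Edge–face incidences: 2E = 5·12 + 3·x = 60 + 3x.
Every vertex has degree 5, so 5V = 2E.
Euler: V − E + F = 2 ⇒ (2E)/5 − E + (12 + x) = 2.
Multiply by 10: 2·(2E) − 5·(2E) + 10·(12 + x) = 20, i.e. 120 + 10x − 3·(60 + 3x) = 20.
Collecting terms: x − 60 = 20, so x = 80.
Then 2E = 60 + 3·80 = 300, so E = 150, V = 2E/5 = 60, F = 12 + 80 = 92.

80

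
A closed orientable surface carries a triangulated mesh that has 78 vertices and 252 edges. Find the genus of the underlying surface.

Every face is a triangle and each edge borders two faces, so 3F = 2·252, giving F = 168.
χ = V − E + F = 78 − 252 + 168 = -6.
For a closed orientable surface χ = 2 − 2g, so g = (2 − (-6))/2 = 4.

4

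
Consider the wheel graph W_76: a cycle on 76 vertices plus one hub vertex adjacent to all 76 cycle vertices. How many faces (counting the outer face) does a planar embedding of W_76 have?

77

W_76 has V = 76 + 1 = 77 vertices and E = 2·76 = 152 edges.
By Euler's formula F = 2 − V + E = 2 − 77 + 152 = 77.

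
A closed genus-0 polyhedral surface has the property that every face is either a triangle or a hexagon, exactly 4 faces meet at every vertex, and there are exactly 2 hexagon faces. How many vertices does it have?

12

Let x be the number of triangles; then F = 2 + x.
Edge–face incidences: 2E = 6·2 + 3·x = 12 + 3x.
Every vertex has degree 4, so 4V = 2E.
Euler: V − E + F = 2 ⇒ (2E)/4 − E + (2 + x) = 2.
Multiply by 8: 2·(2E) − 4·(2E) + 8·(2 + x) = 16, i.e. 16 + 8x − 2·(12 + 3x) = 16.
Collecting terms: 2x − 8 = 16, so 2x = 24, so x = 12.
Then 2E = 12 + 3·12 = 48, so E = 24, V = 2E/4 = 12, F = 2 + 12 = 14.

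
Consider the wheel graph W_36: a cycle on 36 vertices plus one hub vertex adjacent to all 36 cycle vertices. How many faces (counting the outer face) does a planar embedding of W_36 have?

37

W_36 has V = 36 + 1 = 37 vertices and E = 2·36 = 72 edges.
By Euler's formula F = 2 − V + E = 2 − 37 + 72 = 37.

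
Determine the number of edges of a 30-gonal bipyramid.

A bipyramid over an n-gon has 2n triangular faces and n + 2 vertices: V = 30 + 2 = 32, E = 3·30 = 90, F = 2·30 = 60.

90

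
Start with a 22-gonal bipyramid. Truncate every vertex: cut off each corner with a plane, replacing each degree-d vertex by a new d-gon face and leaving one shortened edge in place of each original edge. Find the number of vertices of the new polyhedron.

The base solid has V = 24, E = 66, F = 44.
Truncation replaces each original edge-end by a new vertex, so V′ = 2E = 132.
Each original edge survives, and each old vertex of degree d contributes d new edges; summing degrees gives Σd = 2E, so E′ = E + 2E = 3E = 198.
Each original face survives and each original vertex becomes one new face: F′ = F + V = 68.

132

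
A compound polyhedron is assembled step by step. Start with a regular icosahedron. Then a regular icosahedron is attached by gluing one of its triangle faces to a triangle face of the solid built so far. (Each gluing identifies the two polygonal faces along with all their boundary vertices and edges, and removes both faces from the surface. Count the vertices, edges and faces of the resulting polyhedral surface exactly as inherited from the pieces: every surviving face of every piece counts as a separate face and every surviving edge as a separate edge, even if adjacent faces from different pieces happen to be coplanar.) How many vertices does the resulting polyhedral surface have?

A regular icosahedron: V=12, E=30, F=20.
Attach a regular icosahedron (V=12, E=30, F=20) along a 3-gon: merge 3 vertices and 3 edges, delete both glued faces → V=21, E=57, F=38.
Check: V − E + F = 21 − 57 + 38 = 2.

21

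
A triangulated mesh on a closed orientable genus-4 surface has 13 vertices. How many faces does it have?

χ = 2 − 2·4 = -6, and every face is a triangle so 3F = 2E.
V − E + F = -6 with E = 3F/2 gives 13 − (3/2 − 1)·F = -6, so F = 38 and E = 57.

38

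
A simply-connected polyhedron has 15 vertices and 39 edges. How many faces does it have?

Here V − E + F = 2.
F = 2 − V + E = 2 − 15 + 39 = 26.

26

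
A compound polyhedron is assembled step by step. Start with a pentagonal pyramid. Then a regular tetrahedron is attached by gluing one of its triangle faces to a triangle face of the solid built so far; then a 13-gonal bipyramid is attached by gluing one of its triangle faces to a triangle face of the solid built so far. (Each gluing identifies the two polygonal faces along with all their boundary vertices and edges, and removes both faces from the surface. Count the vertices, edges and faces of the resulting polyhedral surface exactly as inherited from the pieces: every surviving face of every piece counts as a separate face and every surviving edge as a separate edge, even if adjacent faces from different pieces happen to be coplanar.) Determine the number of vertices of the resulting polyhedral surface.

A pentagonal pyramid: V=6, E=10, F=6.
Attach a regular tetrahedron (V=4, E=6, F=4) along a 3-gon: merge 3 vertices and 3 edges, delete both glued faces → V=7, E=13, F=8.
Attach a 13-gonal bipyramid (V=15, E=39, F=26) along a 3-gon: merge 3 vertices and 3 edges, delete both glued faces → V=19, E=49, F=32.
Check: V − E + F = 19 − 49 + 32 = 2.

19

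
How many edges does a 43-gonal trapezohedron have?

172

The n-trapezohedron (dual of the n-antiprism) has V = 2·43 + 2 = 88, E = 4·43 = 172, F = 2·43 = 86.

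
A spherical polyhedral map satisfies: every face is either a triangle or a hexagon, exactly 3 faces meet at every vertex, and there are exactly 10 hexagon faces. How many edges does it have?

Let x be the number of triangles; then F = 10 + x.
Edge–face incidences: 2E = 6·10 + 3·x = 60 + 3x.
Every vertex has degree 3, so 3V = 2E.
Euler: V − E + F = 2 ⇒ (2E)/3 − E + (10 + x) = 2.
Multiply by 6: 2·(2E) − 3·(2E) + 6·(10 + x) = 12, i.e. 60 + 6x − (60 + 3x) = 12.
Collecting terms: 3x = 12, so x = 4.
Then 2E = 60 + 3·4 = 72, so E = 36, V = 2E/3 = 24, F = 10 + 4 = 14.

36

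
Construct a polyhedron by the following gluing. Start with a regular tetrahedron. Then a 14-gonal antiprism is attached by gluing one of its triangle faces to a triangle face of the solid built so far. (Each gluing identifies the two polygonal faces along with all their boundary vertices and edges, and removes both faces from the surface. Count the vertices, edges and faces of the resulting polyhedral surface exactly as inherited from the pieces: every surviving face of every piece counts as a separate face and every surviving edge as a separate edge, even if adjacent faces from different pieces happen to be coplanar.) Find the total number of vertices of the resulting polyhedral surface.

A regular tetrahedron: V=4, E=6, F=4.
Attach a 14-gonal antiprism (V=28, E=56, F=30) along a 3-gon: merge 3 vertices and 3 edges, delete both glued faces → V=29, E=59, F=32.
Check: V − E + F = 29 − 59 + 32 = 2.

29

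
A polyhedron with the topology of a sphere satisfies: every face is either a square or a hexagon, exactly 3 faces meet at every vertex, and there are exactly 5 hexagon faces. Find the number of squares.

Let x be the number of squares; then F = 5 + x.
Edge–face incidences: 2E = 6·5 + 4·x = 30 + 4x.
Every vertex has degree 3, so 3V = 2E.
Euler: V − E + F = 2 ⇒ (2E)/3 − E + (5 + x) = 2.
Multiply by 6: 2·(2E) − 3·(2E) + 6·(5 + x) = 12, i.e. 30 + 6x − (30 + 4x) = 12.
Collecting terms: 2x = 12, so x = 6.
Then 2E = 30 + 4·6 = 54, so E = 27, V = 2E/3 = 18, F = 5 + 6 = 11.

6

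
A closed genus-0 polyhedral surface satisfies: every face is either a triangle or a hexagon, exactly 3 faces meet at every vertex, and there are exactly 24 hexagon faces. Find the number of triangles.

Let x be the number of triangles; then F = 24 + x.
Edge–face incidences: 2E = 6·24 + 3·x = 144 + 3x.
Every vertex has degree 3, so 3V = 2E.
Euler: V − E + F = 2 ⇒ (2E)/3 − E + (24 + x) = 2.
Multiply by 6: 2·(2E) − 3·(2E) + 6·(24 + x) = 12, i.e. 144 + 6x − (144 + 3x) = 12.
Collecting terms: 3x = 12, so x = 4.
Then 2E = 144 + 3·4 = 156, so E = 78, V = 2E/3 = 52, F = 24 + 4 = 28.

4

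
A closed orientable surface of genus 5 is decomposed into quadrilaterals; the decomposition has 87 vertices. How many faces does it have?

χ = 2 − 2·5 = -8, and every face is a square so 4F = 2E.
V − E + F = -8 with E = 4F/2 gives 87 − (4/2 − 1)·F = -8, so F = 95 and E = 190.

95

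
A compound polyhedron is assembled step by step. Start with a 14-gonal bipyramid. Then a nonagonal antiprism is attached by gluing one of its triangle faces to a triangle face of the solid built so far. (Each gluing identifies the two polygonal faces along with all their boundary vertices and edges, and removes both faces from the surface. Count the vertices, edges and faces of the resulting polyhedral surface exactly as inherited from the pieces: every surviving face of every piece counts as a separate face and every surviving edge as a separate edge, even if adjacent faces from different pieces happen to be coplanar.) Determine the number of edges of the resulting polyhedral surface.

A 14-gonal bipyramid: V=16, E=42, F=28.
Attach a nonagonal antiprism (V=18, E=36, F=20) along a 3-gon: merge 3 vertices and 3 edges, delete both glued faces → V=31, E=75, F=46.
Check: V − E + F = 31 − 75 + 46 = 2.

75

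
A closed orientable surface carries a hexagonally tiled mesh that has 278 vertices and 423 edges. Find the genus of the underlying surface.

3

Every face is a hexagon and each edge borders two faces, so 6F = 2·423, giving F = 141.
χ = V − E + F = 278 − 423 + 141 = -4.
For a closed orientable surface χ = 2 − 2g, so g = (2 − (-4))/2 = 3.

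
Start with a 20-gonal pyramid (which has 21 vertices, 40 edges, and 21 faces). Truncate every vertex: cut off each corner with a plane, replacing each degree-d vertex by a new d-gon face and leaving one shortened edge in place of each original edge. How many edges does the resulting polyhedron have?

Truncation replaces each original edge-end by a new vertex, so V′ = 2E = 80.
Each original edge survives, and each old vertex of degree d contributes d new edges; summing degrees gives Σd = 2E, so E′ = E + 2E = 3E = 120.
Each original face survives and each original vertex becomes one new face: F′ = F + V = 42.

120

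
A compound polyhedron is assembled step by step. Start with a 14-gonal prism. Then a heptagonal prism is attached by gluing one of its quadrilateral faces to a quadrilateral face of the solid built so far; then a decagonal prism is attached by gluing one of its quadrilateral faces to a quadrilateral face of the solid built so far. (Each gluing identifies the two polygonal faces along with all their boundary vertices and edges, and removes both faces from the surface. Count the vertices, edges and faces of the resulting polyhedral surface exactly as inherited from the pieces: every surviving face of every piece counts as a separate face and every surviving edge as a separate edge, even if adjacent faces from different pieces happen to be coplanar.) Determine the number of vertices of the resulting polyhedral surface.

54

A 14-gonal prism: V=28, E=42, F=16.
Attach a heptagonal prism (V=14, E=21, F=9) along a 4-gon: merge 4 vertices and 4 edges, delete both glued faces → V=38, E=59, F=23.
Attach a decagonal prism (V=20, E=30, F=12) along a 4-gon: merge 4 vertices and 4 edges, delete both glued faces → V=54, E=85, F=33.
Check: V − E + F = 54 − 85 + 33 = 2.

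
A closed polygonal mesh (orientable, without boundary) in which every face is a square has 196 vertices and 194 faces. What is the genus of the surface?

0

Every face is a square, so 2E = 4·194 = 776, giving E = 388.
χ = V − E + F = 196 − 388 + 194 = 2.
For a closed orientable surface χ = 2 − 2g, so g = (2 − (2))/2 = 0.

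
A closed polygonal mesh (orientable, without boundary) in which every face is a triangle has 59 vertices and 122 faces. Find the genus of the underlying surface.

2

Every face is a triangle, so 2E = 3·122 = 366, giving E = 183.
χ = V − E + F = 59 − 183 + 122 = -2.
For a closed orientable surface χ = 2 − 2g, so g = (2 − (-2))/2 = 2.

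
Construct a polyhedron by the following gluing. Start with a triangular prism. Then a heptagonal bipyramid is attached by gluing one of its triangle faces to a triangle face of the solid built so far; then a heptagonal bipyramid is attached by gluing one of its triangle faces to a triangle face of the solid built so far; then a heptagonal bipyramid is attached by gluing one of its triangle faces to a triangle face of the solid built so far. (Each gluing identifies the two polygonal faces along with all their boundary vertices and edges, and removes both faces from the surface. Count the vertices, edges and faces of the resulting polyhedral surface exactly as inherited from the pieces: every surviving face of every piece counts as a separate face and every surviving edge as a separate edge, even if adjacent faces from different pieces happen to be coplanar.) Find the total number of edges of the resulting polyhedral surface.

A triangular prism: V=6, E=9, F=5.
Attach a heptagonal bipyramid (V=9, E=21, F=14) along a 3-gon: merge 3 vertices and 3 edges, delete both glued faces → V=12, E=27, F=17.
Attach a heptagonal bipyramid (V=9, E=21, F=14) along a 3-gon: merge 3 vertices and 3 edges, delete both glued faces → V=18, E=45, F=29.
Attach a heptagonal bipyramid (V=9, E=21, F=14) along a 3-gon: merge 3 vertices and 3 edges, delete both glued faces → V=24, E=63, F=41.
Check: V − E + F = 24 − 63 + 41 = 2.

63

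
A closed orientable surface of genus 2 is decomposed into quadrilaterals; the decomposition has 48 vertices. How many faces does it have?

50

χ = 2 − 2·2 = -2, and every face is a square so 4F = 2E.
V − E + F = -2 with E = 4F/2 gives 48 − (4/2 − 1)·F = -2, so F = 50 and E = 100.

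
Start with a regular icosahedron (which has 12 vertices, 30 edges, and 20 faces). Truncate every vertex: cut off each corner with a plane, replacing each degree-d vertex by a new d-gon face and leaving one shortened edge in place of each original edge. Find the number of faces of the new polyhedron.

32

Truncation replaces each original edge-end by a new vertex, so V′ = 2E = 60.
Each original edge survives, and each old vertex of degree d contributes d new edges; summing degrees gives Σd = 2E, so E′ = E + 2E = 3E = 90.
Each original face survives and each original vertex becomes one new face: F′ = F + V = 32.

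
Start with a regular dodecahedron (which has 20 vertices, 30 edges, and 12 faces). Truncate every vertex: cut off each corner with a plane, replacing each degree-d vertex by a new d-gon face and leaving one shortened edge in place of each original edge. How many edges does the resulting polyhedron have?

Truncation replaces each original edge-end by a new vertex, so V′ = 2E = 60.
Each original edge survives, and each old vertex of degree d contributes d new edges; summing degrees gives Σd = 2E, so E′ = E + 2E = 3E = 90.
Each original face survives and each original vertex becomes one new face: F′ = F + V = 32.

90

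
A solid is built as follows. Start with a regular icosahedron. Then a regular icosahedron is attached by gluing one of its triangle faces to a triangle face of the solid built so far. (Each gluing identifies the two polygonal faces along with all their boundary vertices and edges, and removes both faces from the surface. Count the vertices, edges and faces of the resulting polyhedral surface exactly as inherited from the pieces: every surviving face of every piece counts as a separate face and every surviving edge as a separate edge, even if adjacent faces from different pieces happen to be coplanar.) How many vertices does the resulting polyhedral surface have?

21

A regular icosahedron: V=12, E=30, F=20.
Attach a regular icosahedron (V=12, E=30, F=20) along a 3-gon: merge 3 vertices and 3 edges, delete both glued faces → V=21, E=57, F=38.
Check: V − E + F = 21 − 57 + 38 = 2.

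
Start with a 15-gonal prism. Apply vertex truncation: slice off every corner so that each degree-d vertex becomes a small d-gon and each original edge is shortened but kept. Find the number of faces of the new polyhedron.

47

The base solid has V = 30, E = 45, F = 17.
Truncation replaces each original edge-end by a new vertex, so V′ = 2E = 90.
Each original edge survives, and each old vertex of degree d contributes d new edges; summing degrees gives Σd = 2E, so E′ = E + 2E = 3E = 135.
Each original face survives and each original vertex becomes one new face: F′ = F + V = 47.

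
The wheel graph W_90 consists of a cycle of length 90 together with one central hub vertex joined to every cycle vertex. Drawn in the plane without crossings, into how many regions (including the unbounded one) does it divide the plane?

91

W_90 has V = 90 + 1 = 91 vertices and E = 2·90 = 180 edges.
By Euler's formula F = 2 − V + E = 2 − 91 + 180 = 91.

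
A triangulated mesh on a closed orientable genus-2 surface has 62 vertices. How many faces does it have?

128

χ = 2 − 2·2 = -2, and every face is a triangle so 3F = 2E.
V − E + F = -2 with E = 3F/2 gives 62 − (3/2 − 1)·F = -2, so F = 128 and E = 192.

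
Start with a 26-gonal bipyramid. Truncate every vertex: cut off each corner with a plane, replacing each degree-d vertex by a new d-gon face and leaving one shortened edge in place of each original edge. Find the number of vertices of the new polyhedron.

The base solid has V = 28, E = 78, F = 52.
Truncation replaces each original edge-end by a new vertex, so V′ = 2E = 156.
Each original edge survives, and each old vertex of degree d contributes d new edges; summing degrees gives Σd = 2E, so E′ = E + 2E = 3E = 234.
Each original face survives and each original vertex becomes one new face: F′ = F + V = 80.

156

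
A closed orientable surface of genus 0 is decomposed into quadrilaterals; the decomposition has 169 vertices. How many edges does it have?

334

χ = 2 − 2·0 = 2, and every face is a square so 4F = 2E.
V − E + F = 2 with E = 4F/2 gives 169 − (4/2 − 1)·F = 2, so F = 167 and E = 334.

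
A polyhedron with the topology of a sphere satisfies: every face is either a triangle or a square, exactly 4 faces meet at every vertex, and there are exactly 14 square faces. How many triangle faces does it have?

Let x be the number of triangles; then F = 14 + x.
Edge–face incidences: 2E = 4·14 + 3·x = 56 + 3x.
Every vertex has degree 4, so 4V = 2E.
Euler: V − E + F = 2 ⇒ (2E)/4 − E + (14 + x) = 2.
Multiply by 8: 2·(2E) − 4·(2E) + 8·(14 + x) = 16, i.e. 112 + 8x − 2·(56 + 3x) = 16.
Collecting terms: 2x = 16, so x = 8.
Then 2E = 56 + 3·8 = 80, so E = 40, V = 2E/4 = 20, F = 14 + 8 = 22.

8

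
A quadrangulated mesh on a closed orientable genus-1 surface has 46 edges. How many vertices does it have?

χ = 2 − 2·1 = 0, and every face is a square so 4F = 2E.
F = 2E/4 = 23. Then V = 0 + E − F = 0 + 46 − 23 = 23.

23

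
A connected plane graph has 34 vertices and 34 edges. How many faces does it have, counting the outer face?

2

Euler's formula for a connected plane graph: V − E + F = 2, so F = 2 − 34 + 34 = 2.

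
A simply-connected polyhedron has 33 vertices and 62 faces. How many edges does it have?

Here V − E + F = 2.
E = V + F − (2) = 33 + 62 − (2) = 93.

93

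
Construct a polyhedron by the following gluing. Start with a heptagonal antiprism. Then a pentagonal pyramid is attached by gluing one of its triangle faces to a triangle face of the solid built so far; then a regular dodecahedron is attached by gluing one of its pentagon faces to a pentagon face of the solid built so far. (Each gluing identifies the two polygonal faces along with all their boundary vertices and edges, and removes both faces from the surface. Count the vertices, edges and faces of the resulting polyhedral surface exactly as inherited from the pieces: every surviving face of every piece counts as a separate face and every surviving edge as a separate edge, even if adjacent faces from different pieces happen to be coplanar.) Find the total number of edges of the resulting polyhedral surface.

60

A heptagonal antiprism: V=14, E=28, F=16.
Attach a pentagonal pyramid (V=6, E=10, F=6) along a 3-gon: merge 3 vertices and 3 edges, delete both glued faces → V=17, E=35, F=20.
Attach a regular dodecahedron (V=20, E=30, F=12) along a 5-gon: merge 5 vertices and 5 edges, delete both glued faces → V=32, E=60, F=30.
Check: V − E + F = 32 − 60 + 30 = 2.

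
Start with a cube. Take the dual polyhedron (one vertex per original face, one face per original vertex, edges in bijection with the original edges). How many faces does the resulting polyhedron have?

The base solid has V = 8, E = 12, F = 6.
The dual swaps V and F and preserves E: V′ = F = 6, E′ = E = 12, F′ = V = 8.

8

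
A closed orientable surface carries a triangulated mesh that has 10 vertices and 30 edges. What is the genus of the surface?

1

Every face is a triangle and each edge borders two faces, so 3F = 2·30, giving F = 20.
χ = V − E + F = 10 − 30 + 20 = 0.
For a closed orientable surface χ = 2 − 2g, so g = (2 − (0))/2 = 1.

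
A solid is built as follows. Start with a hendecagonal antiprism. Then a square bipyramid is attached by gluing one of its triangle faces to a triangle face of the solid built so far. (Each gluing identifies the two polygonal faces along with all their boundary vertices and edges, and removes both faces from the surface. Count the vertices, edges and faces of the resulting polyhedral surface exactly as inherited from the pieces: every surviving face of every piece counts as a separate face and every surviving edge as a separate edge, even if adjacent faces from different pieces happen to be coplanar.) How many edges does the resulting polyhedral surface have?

A hendecagonal antiprism: V=22, E=44, F=24.
Attach a square bipyramid (V=6, E=12, F=8) along a 3-gon: merge 3 vertices and 3 edges, delete both glued faces → V=25, E=53, F=30.
Check: V − E + F = 25 − 53 + 30 = 2.

53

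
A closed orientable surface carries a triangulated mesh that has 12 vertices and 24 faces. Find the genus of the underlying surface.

Every face is a triangle, so 2E = 3·24 = 72, giving E = 36.
χ = V − E + F = 12 − 36 + 24 = 0.
For a closed orientable surface χ = 2 − 2g, so g = (2 − (0))/2 = 1.

1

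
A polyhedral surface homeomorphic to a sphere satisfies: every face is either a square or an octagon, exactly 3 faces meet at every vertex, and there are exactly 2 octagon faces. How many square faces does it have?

Let x be the number of squares; then F = 2 + x.
Edge–face incidences: 2E = 8·2 + 4·x = 16 + 4x.
Every vertex has degree 3, so 3V = 2E.
Euler: V − E + F = 2 ⇒ (2E)/3 − E + (2 + x) = 2.
Multiply by 6: 2·(2E) − 3·(2E) + 6·(2 + x) = 12, i.e. 12 + 6x − (16 + 4x) = 12.
Collecting terms: 2x − 4 = 12, so 2x = 16, so x = 8.
Then 2E = 16 + 4·8 = 48, so E = 24, V = 2E/3 = 16, F = 2 + 8 = 10.

8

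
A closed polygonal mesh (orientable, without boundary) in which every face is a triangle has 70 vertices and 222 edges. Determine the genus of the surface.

3

Every face is a triangle and each edge borders two faces, so 3F = 2·222, giving F = 148.
χ = V − E + F = 70 − 222 + 148 = -4.
For a closed orientable surface χ = 2 − 2g, so g = (2 − (-4))/2 = 3.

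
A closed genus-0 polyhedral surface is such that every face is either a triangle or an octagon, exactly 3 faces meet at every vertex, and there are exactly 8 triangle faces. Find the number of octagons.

6

Let x be the number of octagons; then F = 8 + x.
Edge–face incidences: 2E = 3·8 + 8·x = 24 + 8x.
Every vertex has degree 3, so 3V = 2E.
Euler: V − E + F = 2 ⇒ (2E)/3 − E + (8 + x) = 2.
Multiply by 6: 2·(2E) − 3·(2E) + 6·(8 + x) = 12, i.e. 48 + 6x − (24 + 8x) = 12.
Collecting terms: −2x + 24 = 12, so −2x = −12, so x = 6.
Then 2E = 24 + 8·6 = 72, so E = 36, V = 2E/3 = 24, F = 8 + 6 = 14.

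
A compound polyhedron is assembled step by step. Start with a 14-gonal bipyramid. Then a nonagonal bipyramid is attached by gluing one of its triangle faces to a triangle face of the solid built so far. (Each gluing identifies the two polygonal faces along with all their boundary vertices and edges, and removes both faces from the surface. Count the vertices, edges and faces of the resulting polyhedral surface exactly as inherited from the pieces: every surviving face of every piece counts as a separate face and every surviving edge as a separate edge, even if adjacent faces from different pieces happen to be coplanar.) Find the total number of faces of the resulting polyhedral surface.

44

A 14-gonal bipyramid: V=16, E=42, F=28.
Attach a nonagonal bipyramid (V=11, E=27, F=18) along a 3-gon: merge 3 vertices and 3 edges, delete both glued faces → V=24, E=66, F=44.
Check: V − E + F = 24 − 66 + 44 = 2.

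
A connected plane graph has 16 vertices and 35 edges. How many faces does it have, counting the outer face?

Euler's formula for a connected plane graph: V − E + F = 2, so F = 2 − 16 + 35 = 21.

21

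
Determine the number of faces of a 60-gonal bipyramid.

A bipyramid over an n-gon has 2n triangular faces and n + 2 vertices: V = 60 + 2 = 62, E = 3·60 = 180, F = 2·60 = 120.

120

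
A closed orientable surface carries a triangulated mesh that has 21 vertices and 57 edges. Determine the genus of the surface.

Every face is a triangle and each edge borders two faces, so 3F = 2·57, giving F = 38.
χ = V − E + F = 21 − 57 + 38 = 2.
For a closed orientable surface χ = 2 − 2g, so g = (2 − (2))/2 = 0.

0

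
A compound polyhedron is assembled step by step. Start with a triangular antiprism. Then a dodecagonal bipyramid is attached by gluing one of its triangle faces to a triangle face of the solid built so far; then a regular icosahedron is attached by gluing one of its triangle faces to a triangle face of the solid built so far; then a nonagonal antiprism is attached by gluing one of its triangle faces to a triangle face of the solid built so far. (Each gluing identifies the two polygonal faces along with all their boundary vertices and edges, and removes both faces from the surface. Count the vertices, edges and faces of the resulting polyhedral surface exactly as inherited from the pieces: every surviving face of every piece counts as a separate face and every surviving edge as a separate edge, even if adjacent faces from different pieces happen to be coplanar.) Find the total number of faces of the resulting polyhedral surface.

66

A triangular antiprism: V=6, E=12, F=8.
Attach a dodecagonal bipyramid (V=14, E=36, F=24) along a 3-gon: merge 3 vertices and 3 edges, delete both glued faces → V=17, E=45, F=30.
Attach a regular icosahedron (V=12, E=30, F=20) along a 3-gon: merge 3 vertices and 3 edges, delete both glued faces → V=26, E=72, F=48.
Attach a nonagonal antiprism (V=18, E=36, F=20) along a 3-gon: merge 3 vertices and 3 edges, delete both glued faces → V=41, E=105, F=66.
Check: V − E + F = 41 − 105 + 66 = 2.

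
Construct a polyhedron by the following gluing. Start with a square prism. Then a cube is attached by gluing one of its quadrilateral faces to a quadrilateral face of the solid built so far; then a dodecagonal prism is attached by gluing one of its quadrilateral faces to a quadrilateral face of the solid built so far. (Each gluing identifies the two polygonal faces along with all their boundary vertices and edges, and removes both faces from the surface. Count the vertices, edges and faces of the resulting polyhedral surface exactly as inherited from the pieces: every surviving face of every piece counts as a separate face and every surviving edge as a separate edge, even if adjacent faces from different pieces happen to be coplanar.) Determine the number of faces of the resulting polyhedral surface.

22

A square prism: V=8, E=12, F=6.
Attach a cube (V=8, E=12, F=6) along a 4-gon: merge 4 vertices and 4 edges, delete both glued faces → V=12, E=20, F=10.
Attach a dodecagonal prism (V=24, E=36, F=14) along a 4-gon: merge 4 vertices and 4 edges, delete both glued faces → V=32, E=52, F=22.
Check: V − E + F = 32 − 52 + 22 = 2.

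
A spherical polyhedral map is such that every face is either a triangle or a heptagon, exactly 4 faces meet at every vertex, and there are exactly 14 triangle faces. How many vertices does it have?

14

Let x be the number of heptagons; then F = 14 + x.
Edge–face incidences: 2E = 3·14 + 7·x = 42 + 7x.
Every vertex has degree 4, so 4V = 2E.
Euler: V − E + F = 2 ⇒ (2E)/4 − E + (14 + x) = 2.
Multiply by 8: 2·(2E) − 4·(2E) + 8·(14 + x) = 16, i.e. 112 + 8x − 2·(42 + 7x) = 16.
Collecting terms: −6x + 28 = 16, so −6x = −12, so x = 2.
Then 2E = 42 + 7·2 = 56, so E = 28, V = 2E/4 = 14, F = 14 + 2 = 16.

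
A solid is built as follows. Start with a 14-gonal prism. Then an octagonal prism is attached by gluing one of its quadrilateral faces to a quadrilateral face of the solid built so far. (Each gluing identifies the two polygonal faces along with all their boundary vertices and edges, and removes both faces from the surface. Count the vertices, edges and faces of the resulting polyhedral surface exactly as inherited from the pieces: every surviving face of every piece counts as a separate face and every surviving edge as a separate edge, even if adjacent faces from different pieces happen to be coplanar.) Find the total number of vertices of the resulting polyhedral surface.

40

A 14-gonal prism: V=28, E=42, F=16.
Attach an octagonal prism (V=16, E=24, F=10) along a 4-gon: merge 4 vertices and 4 edges, delete both glued faces → V=40, E=62, F=24.
Check: V − E + F = 40 − 62 + 24 = 2.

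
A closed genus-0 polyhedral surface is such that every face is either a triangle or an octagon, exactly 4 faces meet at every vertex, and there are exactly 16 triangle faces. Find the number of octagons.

2

Let x be the number of octagons; then F = 16 + x.
Edge–face incidences: 2E = 3·16 + 8·x = 48 + 8x.
Every vertex has degree 4, so 4V = 2E.
Euler: V − E + F = 2 ⇒ (2E)/4 − E + (16 + x) = 2.
Multiply by 8: 2·(2E) − 4·(2E) + 8·(16 + x) = 16, i.e. 128 + 8x − 2·(48 + 8x) = 16.
Collecting terms: −8x + 32 = 16, so −8x = −16, so x = 2.
Then 2E = 48 + 8·2 = 64, so E = 32, V = 2E/4 = 16, F = 16 + 2 = 18.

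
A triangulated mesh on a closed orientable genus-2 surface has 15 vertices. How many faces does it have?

34

χ = 2 − 2·2 = -2, and every face is a triangle so 3F = 2E.
V − E + F = -2 with E = 3F/2 gives 15 − (3/2 − 1)·F = -2, so F = 34 and E = 51.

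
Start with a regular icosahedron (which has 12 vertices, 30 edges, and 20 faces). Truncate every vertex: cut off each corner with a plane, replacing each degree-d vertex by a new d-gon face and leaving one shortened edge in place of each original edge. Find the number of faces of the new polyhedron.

32

Truncation replaces each original edge-end by a new vertex, so V′ = 2E = 60.
Each original edge survives, and each old vertex of degree d contributes d new edges; summing degrees gives Σd = 2E, so E′ = E + 2E = 3E = 90.
Each original face survives and each original vertex becomes one new face: F′ = F + V = 32.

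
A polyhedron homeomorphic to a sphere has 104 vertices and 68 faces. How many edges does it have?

170

Here V − E + F = 2.
E = V + F − (2) = 104 + 68 − (2) = 170.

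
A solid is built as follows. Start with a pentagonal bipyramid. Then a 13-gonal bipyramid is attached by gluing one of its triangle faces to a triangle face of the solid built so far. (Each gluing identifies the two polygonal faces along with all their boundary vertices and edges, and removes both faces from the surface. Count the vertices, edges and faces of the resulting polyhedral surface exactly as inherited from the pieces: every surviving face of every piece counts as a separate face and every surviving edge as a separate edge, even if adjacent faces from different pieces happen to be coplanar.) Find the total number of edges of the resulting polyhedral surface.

A pentagonal bipyramid: V=7, E=15, F=10.
Attach a 13-gonal bipyramid (V=15, E=39, F=26) along a 3-gon: merge 3 vertices and 3 edges, delete both glued faces → V=19, E=51, F=34.
Check: V − E + F = 19 − 51 + 34 = 2.

51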